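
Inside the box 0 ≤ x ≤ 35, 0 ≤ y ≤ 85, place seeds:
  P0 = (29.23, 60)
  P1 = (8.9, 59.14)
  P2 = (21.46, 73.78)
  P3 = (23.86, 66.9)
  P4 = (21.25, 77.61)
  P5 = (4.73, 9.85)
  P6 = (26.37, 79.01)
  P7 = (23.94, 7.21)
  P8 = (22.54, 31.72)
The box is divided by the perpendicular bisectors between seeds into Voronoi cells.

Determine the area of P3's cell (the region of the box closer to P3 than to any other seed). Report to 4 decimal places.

1. box [0,35]×[0,85]: [(0, 0) (35, 0) (35, 85) (0, 85)]
2. ⊥bis P3·P0 via (26.545,63.45): [(0, 42.7911) (35, 70.0302) (35, 85) (0, 85)]  |A|=1000.6279
3. ⊥bis P3·P1 via (16.38,63.02): [(19.1445, 57.6905) (35, 70.0302) (35, 85) (4.9786, 85)]  |A|=528.6116
4. ⊥bis P3·P2 via (22.66,70.34): [(14.127, 67.3634) (19.1445, 57.6905) (35, 70.0302) (35, 74.6447)]  |A|=155.8001
5. ⊥bis P3·P4 via (22.555,72.255): [(14.127, 67.3634) (19.1445, 57.6905) (35, 70.0302) (35, 74.6447)]  |A|=155.8001
6. ⊥bis P3·P5 via (14.295,38.375): [(14.127, 67.3634) (19.1445, 57.6905) (35, 70.0302) (35, 74.6447)]  |A|=155.8001
7. ⊥bis P3·P6 via (25.115,72.955): [(28.2774, 72.2995) (14.127, 67.3634) (19.1445, 57.6905) (35, 70.0302) (35, 70.9062)]  |A|=143.2339
8. ⊥bis P3·P7 via (23.9,37.055): [(28.2774, 72.2995) (14.127, 67.3634) (19.1445, 57.6905) (35, 70.0302) (35, 70.9062)]  |A|=143.2339
9. ⊥bis P3·P8 via (23.2,49.31): [(28.2774, 72.2995) (14.127, 67.3634) (19.1445, 57.6905) (35, 70.0302) (35, 70.9062)]  |A|=143.2339
10. canonical 5-gon: [(28.2774, 72.2995) (14.127, 67.3634) (19.1445, 57.6905) (35, 70.0302) (35, 70.9062)]
11. shoelace: 143.2339

Area of P3's cell: 143.2339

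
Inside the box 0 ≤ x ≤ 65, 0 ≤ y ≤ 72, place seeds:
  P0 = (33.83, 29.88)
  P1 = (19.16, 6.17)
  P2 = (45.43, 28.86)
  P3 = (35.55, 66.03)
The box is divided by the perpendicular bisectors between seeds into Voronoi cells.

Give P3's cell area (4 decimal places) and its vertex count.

Area of P3's cell: 1467.6694 (5 vertices)

1. box [0,65]×[0,72]: [(0, 0) (65, 0) (65, 72) (0, 72)]
2. ⊥bis P3·P0 via (34.69,47.955): [(0, 49.6055) (65, 46.5129) (65, 72) (0, 72)]  |A|=1556.1521
3. ⊥bis P3·P1 via (27.355,36.1): [(0, 49.6055) (65, 46.5129) (65, 72) (0, 72)]  |A|=1556.1521
4. ⊥bis P3·P2 via (40.49,47.445): [(0, 49.6055) (41.2368, 47.6435) (65, 53.9599) (65, 72) (0, 72)]  |A|=1467.6694
5. canonical 5-gon: [(0, 49.6055) (41.2368, 47.6435) (65, 53.9599) (65, 72) (0, 72)]
6. shoelace: 1467.6694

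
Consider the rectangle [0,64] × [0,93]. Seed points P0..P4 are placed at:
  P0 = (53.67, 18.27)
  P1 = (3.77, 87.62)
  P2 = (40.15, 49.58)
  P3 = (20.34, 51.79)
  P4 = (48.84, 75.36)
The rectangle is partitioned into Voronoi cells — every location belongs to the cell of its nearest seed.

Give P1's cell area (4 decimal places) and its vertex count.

Area of P1's cell: 613.2438 (4 vertices)

1. box [0,64]×[0,93]: [(0, 0) (64, 0) (64, 93) (0, 93)]
2. ⊥bis P1·P0 via (28.72,52.945): [(0, 32.2799) (64, 78.3303) (64, 93) (0, 93)]  |A|=2412.4745
3. ⊥bis P1·P2 via (21.96,68.6): [(0, 47.5983) (47.4734, 93) (0, 93)]  |A|=1077.6857
4. ⊥bis P1·P3 via (12.055,69.705): [(0, 64.13) (33.4718, 79.6095) (47.4734, 93) (0, 93)]  |A|=801.0123
5. ⊥bis P1·P4 via (26.305,81.49): [(0, 64.13) (24.6885, 75.5475) (29.436, 93) (0, 93)]  |A|=613.2438
6. canonical 4-gon: [(0, 64.13) (24.6885, 75.5475) (29.436, 93) (0, 93)]
7. shoelace: 613.2438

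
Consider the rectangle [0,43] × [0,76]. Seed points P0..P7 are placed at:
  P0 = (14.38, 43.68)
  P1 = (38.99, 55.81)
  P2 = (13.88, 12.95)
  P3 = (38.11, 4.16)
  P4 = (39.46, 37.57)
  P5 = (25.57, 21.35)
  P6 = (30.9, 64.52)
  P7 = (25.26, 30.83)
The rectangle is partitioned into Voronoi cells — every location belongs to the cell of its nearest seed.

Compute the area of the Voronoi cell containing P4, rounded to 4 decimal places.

Area of P4's cell: 254.8688

1. box [0,43]×[0,76]: [(0, 0) (43, 0) (43, 76) (0, 76)]
2. ⊥bis P4·P0 via (26.92,40.625): [(17.0229, 0) (43, 0) (43, 76) (35.5381, 76)]  |A|=1270.6823
3. ⊥bis P4·P1 via (39.225,46.69): [(28.3292, 46.4092) (17.0229, 0) (43, 0) (43, 46.7873)]  |A|=945.9926
4. ⊥bis P4·P2 via (26.67,25.26): [(28.3292, 46.4092) (23.8824, 28.1563) (43, 8.2932) (43, 46.7873)]  |A|=501.0095
5. ⊥bis P4·P3 via (38.785,20.865): [(28.3292, 46.4092) (23.8824, 28.1563) (30.581, 21.1965) (43, 20.6947) (43, 46.7873)]  |A|=424.0028
6. ⊥bis P4·P5 via (32.515,29.46): [(28.3292, 46.4092) (25.6353, 35.3515) (42.7383, 20.7053) (43, 20.6947) (43, 46.7873)]  |A|=308.9756
7. ⊥bis P4·P6 via (35.18,51.045): [(28.3292, 46.4092) (25.6353, 35.3515) (42.7383, 20.7053) (43, 20.6947) (43, 46.7873)]  |A|=308.9756
8. ⊥bis P4·P7 via (32.36,34.2): [(28.3292, 46.4092) (27.7308, 43.953) (36.0444, 26.4376) (42.7383, 20.7053) (43, 20.6947) (43, 46.7873)]  |A|=254.8688
9. canonical 6-gon: [(28.3292, 46.4092) (27.7308, 43.953) (36.0444, 26.4376) (42.7383, 20.7053) (43, 20.6947) (43, 46.7873)]
10. shoelace: 254.8688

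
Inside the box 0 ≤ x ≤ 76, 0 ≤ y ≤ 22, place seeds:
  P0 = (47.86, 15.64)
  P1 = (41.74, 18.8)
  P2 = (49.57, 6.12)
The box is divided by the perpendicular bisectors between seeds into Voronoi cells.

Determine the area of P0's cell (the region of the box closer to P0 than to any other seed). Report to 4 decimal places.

1. box [0,76]×[0,22]: [(0, 0) (76, 0) (76, 22) (0, 22)]
2. ⊥bis P0·P1 via (44.8,17.22): [(35.9086, 0) (76, 0) (76, 22) (47.2681, 22)]  |A|=757.0559
3. ⊥bis P0·P2 via (48.715,10.88): [(40.7915, 9.4568) (76, 15.781) (76, 22) (47.2681, 22)]  |A|=289.6764
4. canonical 4-gon: [(40.7915, 9.4568) (76, 15.781) (76, 22) (47.2681, 22)]
5. shoelace: 289.6764

Area of P0's cell: 289.6764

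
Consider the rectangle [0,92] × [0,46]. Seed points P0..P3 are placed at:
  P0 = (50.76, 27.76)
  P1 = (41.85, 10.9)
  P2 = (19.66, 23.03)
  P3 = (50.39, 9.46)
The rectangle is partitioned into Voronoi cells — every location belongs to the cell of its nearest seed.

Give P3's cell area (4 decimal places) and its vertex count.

Area of P3's cell: 839.3174 (4 vertices)

1. box [0,92]×[0,46]: [(0, 0) (92, 0) (92, 46) (0, 46)]
2. ⊥bis P3·P0 via (50.575,18.61): [(0, 19.6326) (0, 0) (92, 0) (92, 17.7724)]  |A|=1720.63
3. ⊥bis P3·P1 via (46.12,10.18): [(47.5518, 18.6711) (44.4035, 0) (92, 0) (92, 17.7724)]  |A|=839.3174
4. ⊥bis P3·P2 via (35.025,16.245): [(47.5518, 18.6711) (44.4035, 0) (92, 0) (92, 17.7724)]  |A|=839.3174
5. canonical 4-gon: [(47.5518, 18.6711) (44.4035, 0) (92, 0) (92, 17.7724)]
6. shoelace: 839.3174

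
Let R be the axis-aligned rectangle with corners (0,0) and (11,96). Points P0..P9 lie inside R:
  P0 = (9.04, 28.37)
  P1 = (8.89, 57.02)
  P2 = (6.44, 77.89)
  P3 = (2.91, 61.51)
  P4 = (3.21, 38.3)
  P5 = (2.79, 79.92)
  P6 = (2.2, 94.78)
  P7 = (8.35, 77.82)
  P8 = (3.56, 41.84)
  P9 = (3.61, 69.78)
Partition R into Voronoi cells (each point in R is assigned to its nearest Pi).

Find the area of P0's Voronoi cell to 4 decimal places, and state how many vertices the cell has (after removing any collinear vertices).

Area of P0's cell: 362.6486 (4 vertices)

1. box [0,11]×[0,96]: [(0, 0) (11, 0) (11, 96) (0, 96)]
2. ⊥bis P0·P1 via (8.965,42.695): [(0, 42.6481) (0, 0) (11, 0) (11, 42.7057)]  |A|=469.4454
3. ⊥bis P0·P2 via (7.74,53.13): [(0, 42.6481) (0, 0) (11, 0) (11, 42.7057)]  |A|=469.4454
4. ⊥bis P0·P3 via (5.975,44.94): [(0, 42.6481) (0, 0) (11, 0) (11, 42.7057)]  |A|=469.4454
5. ⊥bis P0·P4 via (6.125,33.335): [(0, 29.739) (0, 0) (11, 0) (11, 36.1972)]  |A|=362.6486
6. ⊥bis P0·P5 via (5.915,54.145): [(0, 29.739) (0, 0) (11, 0) (11, 36.1972)]  |A|=362.6486
7. ⊥bis P0·P6 via (5.62,61.575): [(0, 29.739) (0, 0) (11, 0) (11, 36.1972)]  |A|=362.6486
8. ⊥bis P0·P7 via (8.695,53.095): [(0, 29.739) (0, 0) (11, 0) (11, 36.1972)]  |A|=362.6486
9. ⊥bis P0·P8 via (6.3,35.105): [(0, 29.739) (0, 0) (11, 0) (11, 36.1972)]  |A|=362.6486
10. ⊥bis P0·P9 via (6.325,49.075): [(0, 29.739) (0, 0) (11, 0) (11, 36.1972)]  |A|=362.6486
11. canonical 4-gon: [(0, 29.739) (0, 0) (11, 0) (11, 36.1972)]
12. shoelace: 362.6486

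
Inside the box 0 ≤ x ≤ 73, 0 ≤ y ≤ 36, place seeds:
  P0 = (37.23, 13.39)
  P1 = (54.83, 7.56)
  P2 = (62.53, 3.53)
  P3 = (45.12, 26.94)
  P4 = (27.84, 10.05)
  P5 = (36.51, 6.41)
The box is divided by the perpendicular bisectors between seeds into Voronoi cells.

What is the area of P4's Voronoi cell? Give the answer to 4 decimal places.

1. box [0,73]×[0,36]: [(0, 0) (73, 0) (73, 36) (0, 36)]
2. ⊥bis P4·P0 via (32.535,11.72): [(0, 0) (36.7038, 0) (23.8987, 36) (0, 36)]  |A|=1090.8439
3. ⊥bis P4·P1 via (41.335,8.805): [(0, 0) (36.7038, 0) (23.8987, 36) (0, 36)]  |A|=1090.8439
4. ⊥bis P4·P2 via (45.185,6.79): [(0, 0) (36.7038, 0) (23.8987, 36) (0, 36)]  |A|=1090.8439
5. ⊥bis P4·P3 via (36.48,18.495): [(0, 0) (36.7038, 0) (26.4895, 28.7162) (19.3701, 36) (0, 36)]  |A|=1074.3512
6. ⊥bis P4·P5 via (32.175,8.23): [(0, 0) (28.7197, 0) (33.0419, 10.2949) (26.4895, 28.7162) (19.3701, 36) (0, 36)]  |A|=1033.2538
7. canonical 6-gon: [(0, 0) (28.7197, 0) (33.0419, 10.2949) (26.4895, 28.7162) (19.3701, 36) (0, 36)]
8. shoelace: 1033.2538

Area of P4's cell: 1033.2538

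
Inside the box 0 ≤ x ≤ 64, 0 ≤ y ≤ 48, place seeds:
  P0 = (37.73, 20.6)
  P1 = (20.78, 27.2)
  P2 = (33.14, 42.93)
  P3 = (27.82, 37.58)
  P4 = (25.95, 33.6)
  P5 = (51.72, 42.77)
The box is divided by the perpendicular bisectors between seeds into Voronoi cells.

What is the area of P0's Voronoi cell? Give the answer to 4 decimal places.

Area of P0's cell: 1074.6085

1. box [0,64]×[0,48]: [(0, 0) (64, 0) (64, 48) (0, 48)]
2. ⊥bis P0·P1 via (29.255,23.9): [(19.9488, 0) (64, 0) (64, 48) (38.6391, 48)]  |A|=1665.891
3. ⊥bis P0·P2 via (35.435,31.765): [(32.0462, 31.0684) (19.9488, 0) (64, 0) (64, 37.6366)]  |A|=1285.6164
4. ⊥bis P0·P3 via (32.775,29.09): [(38.4041, 32.3753) (30.835, 27.9578) (19.9488, 0) (64, 0) (64, 37.6366)]  |A|=1276.5193
5. ⊥bis P0·P4 via (31.84,27.1): [(38.4041, 32.3753) (36.3181, 31.1579) (29.771, 25.2252) (19.9488, 0) (64, 0) (64, 37.6366)]  |A|=1270.7302
6. ⊥bis P0·P5 via (44.725,31.685): [(42.3468, 33.1857) (38.4041, 32.3753) (36.3181, 31.1579) (29.771, 25.2252) (19.9488, 0) (64, 0) (64, 19.5218)]  |A|=1074.6085
7. canonical 7-gon: [(42.3468, 33.1857) (38.4041, 32.3753) (36.3181, 31.1579) (29.771, 25.2252) (19.9488, 0) (64, 0) (64, 19.5218)]
8. shoelace: 1074.6085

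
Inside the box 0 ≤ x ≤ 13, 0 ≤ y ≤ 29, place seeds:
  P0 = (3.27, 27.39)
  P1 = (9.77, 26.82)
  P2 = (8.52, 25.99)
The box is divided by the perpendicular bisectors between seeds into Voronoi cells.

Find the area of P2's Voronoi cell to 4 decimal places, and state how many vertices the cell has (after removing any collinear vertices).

1. box [0,13]×[0,29]: [(0, 0) (13, 0) (13, 29) (0, 29)]
2. ⊥bis P2·P0 via (5.895,26.69): [(0, 4.5838) (0, 0) (13, 0) (13, 29) (6.511, 29)]  |A|=297.5129
3. ⊥bis P2·P1 via (9.145,26.405): [(0, 4.5838) (0, 0) (13, 0) (13, 20.5993) (7.4219, 29) (6.511, 29)]  |A|=274.0829
4. canonical 6-gon: [(0, 4.5838) (0, 0) (13, 0) (13, 20.5993) (7.4219, 29) (6.511, 29)]
5. shoelace: 274.0829

Area of P2's cell: 274.0829 (6 vertices)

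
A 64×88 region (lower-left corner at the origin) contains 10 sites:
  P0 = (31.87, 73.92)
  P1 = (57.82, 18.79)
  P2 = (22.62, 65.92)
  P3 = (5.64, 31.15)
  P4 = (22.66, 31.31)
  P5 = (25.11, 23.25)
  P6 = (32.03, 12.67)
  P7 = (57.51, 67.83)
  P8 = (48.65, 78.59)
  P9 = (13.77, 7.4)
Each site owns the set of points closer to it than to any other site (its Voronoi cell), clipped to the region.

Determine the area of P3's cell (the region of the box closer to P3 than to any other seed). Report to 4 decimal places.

1. box [0,64]×[0,88]: [(0, 0) (64, 0) (64, 88) (0, 88)]
2. ⊥bis P3·P0 via (18.755,52.535): [(0, 64.0371) (0, 0) (64, 0) (64, 24.7871)]  |A|=2842.3745
3. ⊥bis P3·P1 via (31.73,24.97): [(35.7854, 42.0906) (0, 64.0371) (0, 0) (25.8153, 0)]  |A|=1689.0866
4. ⊥bis P3·P2 via (14.13,48.535): [(34.9083, 38.3879) (0, 55.4354) (0, 0) (25.8153, 0)]  |A|=1463.0757
5. ⊥bis P3·P4 via (14.15,31.23): [(13.9867, 48.605) (0, 55.4354) (0, 0) (14.4436, 0)]  |A|=738.6934
6. ⊥bis P3·P5 via (15.375,27.2): [(14.2148, 24.3405) (13.9867, 48.605) (0, 55.4354) (0, 0) (4.3385, 0)]  |A|=615.7122
7. ⊥bis P3·P6 via (18.835,21.91): [(5.5045, 2.8737) (14.2148, 24.3405) (13.9867, 48.605) (0, 55.4354) (0, 0) (3.4922, 0)]  |A|=614.4962
8. ⊥bis P3·P7 via (31.575,49.49): [(5.5045, 2.8737) (14.2148, 24.3405) (13.9867, 48.605) (0, 55.4354) (0, 0) (3.4922, 0)]  |A|=614.4962
9. ⊥bis P3·P8 via (27.145,54.87): [(5.5045, 2.8737) (14.2148, 24.3405) (13.9867, 48.605) (0, 55.4354) (0, 0) (3.4922, 0)]  |A|=614.4962
10. ⊥bis P3·P9 via (9.705,19.275): [(12.5553, 20.2507) (14.2148, 24.3405) (13.9867, 48.605) (0, 55.4354) (0, 15.9528)]  |A|=471.6368
11. canonical 5-gon: [(12.5553, 20.2507) (14.2148, 24.3405) (13.9867, 48.605) (0, 55.4354) (0, 15.9528)]
12. shoelace: 471.6368

Area of P3's cell: 471.6368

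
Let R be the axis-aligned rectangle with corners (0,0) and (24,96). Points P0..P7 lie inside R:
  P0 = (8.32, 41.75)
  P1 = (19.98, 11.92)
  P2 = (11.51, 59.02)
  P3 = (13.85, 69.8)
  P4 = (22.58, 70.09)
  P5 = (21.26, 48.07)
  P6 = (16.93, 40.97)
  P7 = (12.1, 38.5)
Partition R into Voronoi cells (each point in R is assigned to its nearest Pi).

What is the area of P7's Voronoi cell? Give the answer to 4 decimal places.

1. box [0,24]×[0,96]: [(0, 0) (24, 0) (24, 96) (0, 96)]
2. ⊥bis P7·P0 via (10.21,40.125): [(0, 28.25) (0, 0) (24, 0) (24, 56.1638)]  |A|=1012.9658
3. ⊥bis P7·P1 via (16.04,25.21): [(0, 28.25) (0, 20.4547) (24, 27.5698) (24, 56.1638)]  |A|=436.6709
4. ⊥bis P7·P2 via (11.805,48.76): [(17.782, 48.9319) (0, 28.25) (0, 20.4547) (24, 27.5698) (24, 49.1106)]  |A|=414.7426
5. ⊥bis P7·P3 via (12.975,54.15): [(17.782, 48.9319) (0, 28.25) (0, 20.4547) (24, 27.5698) (24, 49.1106)]  |A|=414.7426
6. ⊥bis P7·P4 via (17.34,54.295): [(17.782, 48.9319) (0, 28.25) (0, 20.4547) (24, 27.5698) (24, 49.1106)]  |A|=414.7426
7. ⊥bis P7·P5 via (16.68,43.285): [(14.6212, 45.2556) (0, 28.25) (0, 20.4547) (24, 27.5698) (24, 36.2786)]  |A|=343.4213
8. ⊥bis P7·P6 via (14.515,39.735): [(12.7844, 43.1192) (0, 28.25) (0, 20.4547) (21.1658, 26.7296)]  |A|=249.5742
9. canonical 4-gon: [(12.7844, 43.1192) (0, 28.25) (0, 20.4547) (21.1658, 26.7296)]
10. shoelace: 249.5742

Area of P7's cell: 249.5742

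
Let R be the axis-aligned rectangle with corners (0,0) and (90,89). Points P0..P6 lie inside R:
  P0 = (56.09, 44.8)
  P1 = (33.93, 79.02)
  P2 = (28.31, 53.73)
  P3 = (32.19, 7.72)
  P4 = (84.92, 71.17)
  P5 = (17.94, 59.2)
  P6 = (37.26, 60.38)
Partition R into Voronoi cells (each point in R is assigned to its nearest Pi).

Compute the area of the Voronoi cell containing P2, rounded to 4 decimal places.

1. box [0,90]×[0,89]: [(0, 0) (90, 0) (90, 89) (0, 89)]
2. ⊥bis P2·P0 via (42.2,49.265): [(0, 0) (26.3636, 0) (54.973, 89) (0, 89)]  |A|=3619.4761
3. ⊥bis P2·P1 via (31.12,66.375): [(0, 73.2906) (0, 0) (26.3636, 0) (46.5947, 62.9362)]  |A|=2537.0851
4. ⊥bis P2·P3 via (30.25,30.725): [(0, 73.2906) (0, 28.174) (36.4071, 31.2442) (46.5947, 62.9362)]  |A|=1612.3626
5. ⊥bis P2·P4 via (56.615,62.45): [(0, 73.2906) (0, 28.174) (36.4071, 31.2442) (46.5947, 62.9362)]  |A|=1612.3626
6. ⊥bis P2·P5 via (23.125,56.465): [(28.6427, 66.9255) (8.5838, 28.8979) (36.4071, 31.2442) (46.5947, 62.9362)]  |A|=810.2811
7. ⊥bis P2·P6 via (32.785,57.055): [(27.3176, 64.4134) (8.5838, 28.8979) (36.4071, 31.2442) (41.1047, 45.8578)]  |A|=616.4236
8. canonical 4-gon: [(27.3176, 64.4134) (8.5838, 28.8979) (36.4071, 31.2442) (41.1047, 45.8578)]
9. shoelace: 616.4236

Area of P2's cell: 616.4236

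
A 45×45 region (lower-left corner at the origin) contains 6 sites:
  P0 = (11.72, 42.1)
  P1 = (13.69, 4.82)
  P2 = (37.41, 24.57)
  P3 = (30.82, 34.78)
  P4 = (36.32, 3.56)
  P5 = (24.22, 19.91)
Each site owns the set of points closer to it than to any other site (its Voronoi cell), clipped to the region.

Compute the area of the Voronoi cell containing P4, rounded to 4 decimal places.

Area of P4's cell: 253.7105

1. box [0,45]×[0,45]: [(0, 0) (45, 0) (45, 45) (0, 45)]
2. ⊥bis P4·P0 via (24.02,22.83): [(0, 7.4981) (0, 0) (45, 0) (45, 36.2215)]  |A|=983.6904
3. ⊥bis P4·P1 via (25.005,4.19): [(26.1174, 24.1688) (24.7717, 0) (45, 0) (45, 36.2215)]  |A|=586.4246
4. ⊥bis P4·P2 via (36.865,14.065): [(25.5874, 14.6501) (24.7717, 0) (45, 0) (45, 13.643)]  |A|=280.5957
5. ⊥bis P4·P3 via (33.57,19.17): [(25.5874, 14.6501) (24.7717, 0) (45, 0) (45, 13.643)]  |A|=280.5957
6. ⊥bis P4·P5 via (30.27,11.735): [(33.6442, 14.2321) (25.2169, 7.9954) (24.7717, 0) (45, 0) (45, 13.643)]  |A|=253.7105
7. canonical 5-gon: [(33.6442, 14.2321) (25.2169, 7.9954) (24.7717, 0) (45, 0) (45, 13.643)]
8. shoelace: 253.7105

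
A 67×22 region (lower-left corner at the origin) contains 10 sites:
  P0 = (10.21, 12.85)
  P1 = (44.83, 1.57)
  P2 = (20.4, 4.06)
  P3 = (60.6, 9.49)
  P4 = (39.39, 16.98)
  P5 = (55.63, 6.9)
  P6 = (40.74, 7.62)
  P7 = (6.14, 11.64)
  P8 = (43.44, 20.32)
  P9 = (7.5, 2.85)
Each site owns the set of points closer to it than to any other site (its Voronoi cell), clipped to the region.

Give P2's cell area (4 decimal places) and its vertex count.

1. box [0,67]×[0,22]: [(0, 0) (67, 0) (67, 22) (0, 22)]
2. ⊥bis P2·P0 via (15.305,8.455): [(8.0116, 0) (67, 0) (67, 22) (26.9891, 22)]  |A|=1088.9924
3. ⊥bis P2·P1 via (32.615,2.815): [(8.0116, 0) (32.3281, 0) (34.5704, 22) (26.9891, 22)]  |A|=350.8759
4. ⊥bis P2·P3 via (40.5,6.775): [(8.0116, 0) (32.3281, 0) (34.5704, 22) (26.9891, 22)]  |A|=350.8759
5. ⊥bis P2·P4 via (29.895,10.52): [(24.2471, 18.8213) (8.0116, 0) (32.3281, 0) (32.9436, 6.0391)]  |A|=259.0276
6. ⊥bis P2·P5 via (38.015,5.48): [(24.2471, 18.8213) (8.0116, 0) (32.3281, 0) (32.9436, 6.0391)]  |A|=259.0276
7. ⊥bis P2·P6 via (30.57,5.84): [(29.701, 10.8052) (24.2471, 18.8213) (8.0116, 0) (31.5921, 0)]  |A|=243.7935
8. ⊥bis P2·P7 via (13.27,7.85): [(29.701, 10.8052) (24.2471, 18.8213) (10.8405, 3.2794) (9.0973, 0) (31.5921, 0)]  |A|=242.0133
9. ⊥bis P2·P8 via (31.92,12.19): [(29.701, 10.8052) (24.2471, 18.8213) (10.8405, 3.2794) (9.0973, 0) (31.5921, 0)]  |A|=242.0133
10. ⊥bis P2·P9 via (13.95,3.455): [(29.701, 10.8052) (24.2471, 18.8213) (13.6599, 6.5479) (14.2741, 0) (31.5921, 0)]  |A|=223.2906
11. canonical 5-gon: [(29.701, 10.8052) (24.2471, 18.8213) (13.6599, 6.5479) (14.2741, 0) (31.5921, 0)]
12. shoelace: 223.2906

Area of P2's cell: 223.2906 (5 vertices)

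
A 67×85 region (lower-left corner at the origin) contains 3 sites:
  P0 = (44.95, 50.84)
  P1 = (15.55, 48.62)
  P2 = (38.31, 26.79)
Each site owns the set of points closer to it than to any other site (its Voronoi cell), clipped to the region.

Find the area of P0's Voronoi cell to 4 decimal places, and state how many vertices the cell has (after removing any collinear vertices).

Area of P0's cell: 1812.9091 (4 vertices)

1. box [0,67]×[0,85]: [(0, 0) (67, 0) (67, 85) (0, 85)]
2. ⊥bis P0·P1 via (30.25,49.73): [(34.0051, 0) (67, 0) (67, 85) (27.5868, 85)]  |A|=3077.3452
3. ⊥bis P0·P2 via (41.63,38.815): [(30.8494, 41.7914) (67, 31.8106) (67, 85) (27.5868, 85)]  |A|=1812.9091
4. canonical 4-gon: [(30.8494, 41.7914) (67, 31.8106) (67, 85) (27.5868, 85)]
5. shoelace: 1812.9091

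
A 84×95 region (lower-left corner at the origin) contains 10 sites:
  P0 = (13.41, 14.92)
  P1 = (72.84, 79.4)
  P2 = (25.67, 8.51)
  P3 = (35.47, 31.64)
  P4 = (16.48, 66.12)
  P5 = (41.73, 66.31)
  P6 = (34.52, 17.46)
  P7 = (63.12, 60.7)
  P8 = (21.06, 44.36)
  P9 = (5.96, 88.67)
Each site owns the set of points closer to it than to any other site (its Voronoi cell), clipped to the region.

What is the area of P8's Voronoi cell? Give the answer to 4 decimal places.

1. box [0,84]×[0,95]: [(0, 0) (84, 0) (84, 95) (0, 95)]
2. ⊥bis P8·P0 via (17.235,29.64): [(0, 34.1185) (84, 12.2911) (84, 95) (0, 95)]  |A|=6030.7967
3. ⊥bis P8·P1 via (46.95,61.88): [(0, 34.1185) (79.7621, 13.3923) (24.5374, 95) (0, 95)]  |A|=3429.2361
4. ⊥bis P8·P2 via (23.365,26.435): [(0, 34.1185) (27.5152, 26.9687) (67.1278, 32.0625) (24.5374, 95) (0, 95)]  |A|=3027.2704
5. ⊥bis P8·P3 via (28.265,38): [(0, 34.1185) (20.2044, 28.8684) (47.989, 60.3446) (24.5374, 95) (0, 95)]  |A|=2276.9124
6. ⊥bis P8·P4 via (18.77,55.24): [(0, 51.2893) (0, 34.1185) (20.2044, 28.8684) (47.989, 60.3446) (47.3698, 61.2596)]  |A|=827.6789
7. ⊥bis P8·P5 via (31.395,55.335): [(29.1711, 57.4292) (0, 51.2893) (0, 34.1185) (20.2044, 28.8684) (38.0418, 49.0758)]  |A|=726.639
8. ⊥bis P8·P6 via (27.79,30.91): [(29.1711, 57.4292) (0, 51.2893) (0, 34.1185) (20.2044, 28.8684) (38.0418, 49.0758)]  |A|=726.639
9. ⊥bis P8·P7 via (42.09,52.53): [(29.1711, 57.4292) (0, 51.2893) (0, 34.1185) (20.2044, 28.8684) (38.0418, 49.0758)]  |A|=726.639
10. ⊥bis P8·P9 via (13.51,66.515): [(29.1711, 57.4292) (0, 51.2893) (0, 34.1185) (20.2044, 28.8684) (38.0418, 49.0758)]  |A|=726.639
11. canonical 5-gon: [(29.1711, 57.4292) (0, 51.2893) (0, 34.1185) (20.2044, 28.8684) (38.0418, 49.0758)]
12. shoelace: 726.639

Area of P8's cell: 726.6390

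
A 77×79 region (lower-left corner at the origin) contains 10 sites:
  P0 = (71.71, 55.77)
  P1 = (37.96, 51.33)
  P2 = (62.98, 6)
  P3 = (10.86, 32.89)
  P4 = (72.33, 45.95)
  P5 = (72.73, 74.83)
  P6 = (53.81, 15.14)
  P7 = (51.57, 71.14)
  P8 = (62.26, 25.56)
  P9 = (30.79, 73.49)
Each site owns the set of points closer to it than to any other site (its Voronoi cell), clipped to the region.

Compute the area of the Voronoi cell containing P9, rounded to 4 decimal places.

1. box [0,77]×[0,79]: [(0, 0) (77, 0) (77, 79) (0, 79)]
2. ⊥bis P9·P0 via (51.25,64.63): [(0, 0) (23.2626, 0) (57.4728, 79) (0, 79)]  |A|=3189.0485
3. ⊥bis P9·P1 via (34.375,62.41): [(0, 51.2878) (52.8817, 68.3979) (57.4728, 79) (0, 79)]  |A|=1037.3995
4. ⊥bis P9·P2 via (46.885,39.745): [(0, 51.2878) (52.8817, 68.3979) (57.4728, 79) (0, 79)]  |A|=1037.3995
5. ⊥bis P9·P3 via (20.825,53.19): [(0, 63.4127) (14.8874, 56.1047) (52.8817, 68.3979) (57.4728, 79) (0, 79)]  |A|=947.1449
6. ⊥bis P9·P4 via (51.56,59.72): [(0, 63.4127) (14.8874, 56.1047) (52.8817, 68.3979) (57.4728, 79) (0, 79)]  |A|=947.1449
7. ⊥bis P9·P5 via (51.76,74.16): [(0, 63.4127) (14.8874, 56.1047) (51.9537, 68.0977) (51.6054, 79) (0, 79)]  |A|=910.9307
8. ⊥bis P9·P6 via (42.3,44.315): [(0, 63.4127) (14.8874, 56.1047) (51.9537, 68.0977) (51.6054, 79) (0, 79)]  |A|=910.9307
9. ⊥bis P9·P7 via (41.18,72.315): [(0, 63.4127) (14.8874, 56.1047) (40.2758, 64.3192) (41.936, 79) (0, 79)]  |A|=775.6376
10. ⊥bis P9·P8 via (46.525,49.525): [(0, 63.4127) (14.8874, 56.1047) (40.2758, 64.3192) (41.936, 79) (0, 79)]  |A|=775.6376
11. canonical 5-gon: [(0, 63.4127) (14.8874, 56.1047) (40.2758, 64.3192) (41.936, 79) (0, 79)]
12. shoelace: 775.6376

Area of P9's cell: 775.6376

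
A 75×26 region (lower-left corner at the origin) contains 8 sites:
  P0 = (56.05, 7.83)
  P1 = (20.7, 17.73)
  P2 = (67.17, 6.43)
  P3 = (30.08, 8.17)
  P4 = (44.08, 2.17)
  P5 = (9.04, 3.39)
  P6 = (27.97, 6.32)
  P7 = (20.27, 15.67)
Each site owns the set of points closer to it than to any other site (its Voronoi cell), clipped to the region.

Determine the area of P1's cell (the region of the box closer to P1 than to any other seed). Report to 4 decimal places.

1. box [0,75]×[0,26]: [(0, 0) (75, 0) (75, 26) (0, 26)]
2. ⊥bis P1·P0 via (38.375,12.78): [(0, 0) (34.7959, 0) (42.0773, 26) (0, 26)]  |A|=999.3519
3. ⊥bis P1·P2 via (43.935,12.08): [(0, 0) (34.7959, 0) (42.0773, 26) (0, 26)]  |A|=999.3519
4. ⊥bis P1·P3 via (25.39,12.95): [(0, 0) (12.1915, 0) (38.6904, 26) (0, 26)]  |A|=661.4649
5. ⊥bis P1·P4 via (32.39,9.95): [(0, 0) (12.1915, 0) (38.6904, 26) (0, 26)]  |A|=661.4649
6. ⊥bis P1·P5 via (14.87,10.56): [(0, 22.6509) (19.2907, 6.9655) (38.6904, 26) (0, 26)]  |A|=400.529
7. ⊥bis P1·P6 via (24.335,12.025): [(0, 22.6509) (18.0182, 8.0002) (24.6552, 12.229) (38.6904, 26) (0, 26)]  |A|=394.4049
8. ⊥bis P1·P7 via (20.485,16.7): [(0, 22.6509) (2.7714, 20.3975) (27.681, 15.1979) (38.6904, 26) (0, 26)]  |A|=276.1826
9. canonical 5-gon: [(0, 22.6509) (2.7714, 20.3975) (27.681, 15.1979) (38.6904, 26) (0, 26)]
10. shoelace: 276.1826

Area of P1's cell: 276.1826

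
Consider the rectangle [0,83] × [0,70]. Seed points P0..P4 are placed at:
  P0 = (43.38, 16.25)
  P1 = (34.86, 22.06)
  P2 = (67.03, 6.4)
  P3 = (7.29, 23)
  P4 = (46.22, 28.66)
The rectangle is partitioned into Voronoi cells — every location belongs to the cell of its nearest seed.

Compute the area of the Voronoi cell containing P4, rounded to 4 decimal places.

1. box [0,83]×[0,70]: [(0, 0) (83, 0) (83, 70) (0, 70)]
2. ⊥bis P4·P0 via (44.8,22.455): [(0, 32.7074) (83, 13.713) (83, 70) (0, 70)]  |A|=3883.5536
3. ⊥bis P4·P1 via (40.54,25.36): [(41.8333, 23.1339) (83, 13.713) (83, 70) (14.6048, 70)]  |A|=2761.2818
4. ⊥bis P4·P2 via (56.625,17.53): [(41.8333, 23.1339) (58.5317, 19.3125) (83, 42.187) (83, 70) (14.6048, 70)]  |A|=2412.9279
5. ⊥bis P4·P3 via (26.755,25.83): [(22.2451, 56.8494) (41.8333, 23.1339) (58.5317, 19.3125) (83, 42.187) (83, 70) (20.3332, 70)]  |A|=2375.262
6. canonical 6-gon: [(22.2451, 56.8494) (41.8333, 23.1339) (58.5317, 19.3125) (83, 42.187) (83, 70) (20.3332, 70)]
7. shoelace: 2375.262

Area of P4's cell: 2375.2620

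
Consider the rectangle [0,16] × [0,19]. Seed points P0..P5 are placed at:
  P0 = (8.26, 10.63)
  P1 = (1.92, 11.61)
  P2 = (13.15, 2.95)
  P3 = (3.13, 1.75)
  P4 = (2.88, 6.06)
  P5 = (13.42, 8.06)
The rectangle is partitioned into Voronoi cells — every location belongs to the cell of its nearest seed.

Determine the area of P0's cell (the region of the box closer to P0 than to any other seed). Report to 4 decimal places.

Area of P0's cell: 87.8099

1. box [0,16]×[0,19]: [(0, 0) (16, 0) (16, 19) (0, 19)]
2. ⊥bis P0·P1 via (5.09,11.12): [(3.3711, 0) (16, 0) (16, 19) (6.308, 19)]  |A|=212.0478
3. ⊥bis P0·P2 via (10.705,6.79): [(3.7347, 2.3519) (16, 10.1614) (16, 19) (6.308, 19)]  |A|=134.8805
4. ⊥bis P0·P3 via (5.695,6.19): [(4.44, 6.915) (7.8277, 4.958) (16, 10.1614) (16, 19) (6.308, 19)]  |A|=126.4611
5. ⊥bis P0·P4 via (5.57,8.345): [(4.801, 9.2503) (8.2297, 5.2139) (16, 10.1614) (16, 19) (6.308, 19)]  |A|=120.9022
6. ⊥bis P0·P5 via (10.84,9.345): [(4.801, 9.2503) (8.2297, 5.2139) (9.0392, 5.7293) (15.6488, 19) (6.308, 19)]  |A|=87.8099
7. canonical 5-gon: [(4.801, 9.2503) (8.2297, 5.2139) (9.0392, 5.7293) (15.6488, 19) (6.308, 19)]
8. shoelace: 87.8099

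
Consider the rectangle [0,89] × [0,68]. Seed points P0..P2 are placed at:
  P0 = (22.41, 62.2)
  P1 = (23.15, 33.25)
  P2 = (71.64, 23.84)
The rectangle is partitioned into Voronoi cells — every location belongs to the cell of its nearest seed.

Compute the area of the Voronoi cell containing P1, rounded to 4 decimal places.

Area of P1's cell: 2222.2409

1. box [0,89]×[0,68]: [(0, 0) (89, 0) (89, 68) (0, 68)]
2. ⊥bis P1·P0 via (22.78,47.725): [(0, 47.1427) (0, 0) (89, 0) (89, 49.4177)]  |A|=4296.9371
3. ⊥bis P1·P2 via (47.395,28.545): [(51.2583, 48.4529) (0, 47.1427) (0, 0) (41.8555, 0)]  |A|=2222.2409
4. canonical 4-gon: [(51.2583, 48.4529) (0, 47.1427) (0, 0) (41.8555, 0)]
5. shoelace: 2222.2409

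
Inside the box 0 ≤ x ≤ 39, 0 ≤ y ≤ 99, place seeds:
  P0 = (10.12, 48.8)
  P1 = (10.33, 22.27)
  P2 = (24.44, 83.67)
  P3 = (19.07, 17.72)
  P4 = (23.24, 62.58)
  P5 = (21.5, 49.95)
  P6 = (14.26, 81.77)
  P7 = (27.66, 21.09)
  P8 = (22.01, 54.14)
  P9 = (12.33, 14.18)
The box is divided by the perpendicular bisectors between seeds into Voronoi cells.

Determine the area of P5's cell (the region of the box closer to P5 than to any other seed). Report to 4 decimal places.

Area of P5's cell: 339.5809

1. box [0,39]×[0,99]: [(0, 0) (39, 0) (39, 99) (0, 99)]
2. ⊥bis P5·P0 via (15.81,49.375): [(20.7996, 0) (39, 0) (39, 99) (10.7952, 99)]  |A|=2297.0605
3. ⊥bis P5·P1 via (15.915,36.11): [(17.203, 35.5902) (39, 26.7943) (39, 99) (10.7952, 99)]  |A|=1681.1645
4. ⊥bis P5·P2 via (22.97,66.81): [(13.9688, 67.5948) (17.203, 35.5902) (39, 26.7943) (39, 65.4124)]  |A|=817.9061
5. ⊥bis P5·P3 via (20.285,33.835): [(13.9688, 67.5948) (17.203, 35.5902) (21.8438, 33.7175) (39, 32.424) (39, 65.4124)]  |A|=769.6141
6. ⊥bis P5·P4 via (22.37,56.265): [(15.0113, 57.2788) (17.203, 35.5902) (21.8438, 33.7175) (39, 32.424) (39, 53.9739)]  |A|=504.444
7. ⊥bis P5·P6 via (17.88,65.86): [(15.0113, 57.2788) (17.203, 35.5902) (21.8438, 33.7175) (39, 32.424) (39, 53.9739)]  |A|=504.444
8. ⊥bis P5·P7 via (24.58,35.52): [(15.0113, 57.2788) (17.203, 35.5902) (19.8689, 34.5144) (39, 38.5979) (39, 53.9739)]  |A|=439.8281
9. ⊥bis P5·P8 via (21.755,52.045): [(15.4628, 52.8109) (17.203, 35.5902) (19.8689, 34.5144) (39, 38.5979) (39, 49.946)]  |A|=339.5809
10. ⊥bis P5·P9 via (16.915,32.065): [(15.4628, 52.8109) (17.203, 35.5902) (19.8689, 34.5144) (39, 38.5979) (39, 49.946)]  |A|=339.5809
11. canonical 5-gon: [(15.4628, 52.8109) (17.203, 35.5902) (19.8689, 34.5144) (39, 38.5979) (39, 49.946)]
12. shoelace: 339.5809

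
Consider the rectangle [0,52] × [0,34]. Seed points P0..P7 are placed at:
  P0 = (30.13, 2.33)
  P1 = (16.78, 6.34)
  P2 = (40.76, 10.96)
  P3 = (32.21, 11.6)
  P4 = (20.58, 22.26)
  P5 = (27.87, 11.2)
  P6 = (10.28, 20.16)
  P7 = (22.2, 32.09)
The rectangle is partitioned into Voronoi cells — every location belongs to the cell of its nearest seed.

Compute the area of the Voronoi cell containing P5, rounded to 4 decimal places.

1. box [0,52]×[0,34]: [(0, 0) (52, 0) (52, 34) (0, 34)]
2. ⊥bis P5·P0 via (29,6.765): [(0, 0) (2.4489, 0) (52, 12.6252) (52, 34) (0, 34)]  |A|=1455.2035
3. ⊥bis P5·P1 via (22.325,8.77): [(23.7859, 5.4365) (52, 12.6252) (52, 34) (11.2684, 34)]  |A|=883.2548
4. ⊥bis P5·P2 via (34.315,11.08): [(23.7859, 5.4365) (34.2596, 8.1051) (34.7417, 34) (11.2684, 34)]  |A|=470.2059
5. ⊥bis P5·P3 via (30.04,11.4): [(23.7859, 5.4365) (30.4335, 7.1302) (27.9571, 34) (11.2684, 34)]  |A|=329.7513
6. ⊥bis P5·P4 via (24.225,16.73): [(20.0443, 13.9744) (23.7859, 5.4365) (30.4335, 7.1302) (29.2439, 20.0381)]  |A|=94.5274
7. ⊥bis P5·P6 via (19.075,15.68): [(20.0443, 13.9744) (23.7859, 5.4365) (30.4335, 7.1302) (29.2439, 20.0381)]  |A|=94.5274
8. ⊥bis P5·P7 via (25.035,21.645): [(20.0443, 13.9744) (23.7859, 5.4365) (30.4335, 7.1302) (29.2439, 20.0381)]  |A|=94.5274
9. canonical 4-gon: [(20.0443, 13.9744) (23.7859, 5.4365) (30.4335, 7.1302) (29.2439, 20.0381)]
10. shoelace: 94.5274

Area of P5's cell: 94.5274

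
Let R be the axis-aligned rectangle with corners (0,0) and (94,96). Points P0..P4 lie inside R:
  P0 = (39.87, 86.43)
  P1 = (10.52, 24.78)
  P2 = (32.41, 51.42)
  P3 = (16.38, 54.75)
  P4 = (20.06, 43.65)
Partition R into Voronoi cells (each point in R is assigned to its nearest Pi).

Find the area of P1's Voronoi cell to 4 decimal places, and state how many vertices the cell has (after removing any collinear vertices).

1. box [0,94]×[0,96]: [(0, 0) (94, 0) (94, 96) (0, 96)]
2. ⊥bis P1·P0 via (25.195,55.605): [(0, 67.5997) (0, 0) (94, 0) (94, 22.8487)]  |A|=4251.0741
3. ⊥bis P1·P2 via (21.465,38.1): [(0, 55.7377) (0, 0) (67.8325, 0)]  |A|=1890.4137
4. ⊥bis P1·P3 via (13.45,39.765): [(21.3088, 38.2284) (0, 42.3949) (0, 0) (67.8325, 0)]  |A|=1748.2539
5. ⊥bis P1·P4 via (15.29,34.215): [(43.6293, 19.8876) (0, 41.9451) (0, 0) (67.8325, 0)]  |A|=1589.5319
6. canonical 4-gon: [(43.6293, 19.8876) (0, 41.9451) (0, 0) (67.8325, 0)]
7. shoelace: 1589.5319

Area of P1's cell: 1589.5319 (4 vertices)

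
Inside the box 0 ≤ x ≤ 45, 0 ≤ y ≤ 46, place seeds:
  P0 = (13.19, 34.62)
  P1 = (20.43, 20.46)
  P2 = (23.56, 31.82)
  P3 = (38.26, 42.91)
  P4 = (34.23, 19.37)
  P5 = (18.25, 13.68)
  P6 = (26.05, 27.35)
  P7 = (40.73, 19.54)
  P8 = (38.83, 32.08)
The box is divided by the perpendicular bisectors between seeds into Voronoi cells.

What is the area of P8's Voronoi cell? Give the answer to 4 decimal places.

1. box [0,45]×[0,46]: [(0, 0) (45, 0) (45, 46) (0, 46)]
2. ⊥bis P8·P0 via (26.01,33.35): [(22.7062, 0) (45, 0) (45, 46) (27.2632, 46)]  |A|=920.7044
3. ⊥bis P8·P1 via (29.63,26.27): [(25.8946, 32.1849) (45, 1.932) (45, 46) (27.2632, 46)]  |A|=543.4868
4. ⊥bis P8·P2 via (31.195,31.95): [(31.3378, 23.5658) (45, 1.932) (45, 46) (30.9558, 46)]  |A|=458.5696
5. ⊥bis P8·P3 via (38.545,37.495): [(31.1073, 37.1035) (31.3378, 23.5658) (45, 1.932) (45, 37.8347)]  |A|=339.3787
6. ⊥bis P8·P4 via (36.53,25.725): [(31.1073, 37.1035) (31.2686, 27.6292) (45, 22.6595) (45, 37.8347)]  |A|=170.0598
7. ⊥bis P8·P5 via (28.54,22.88): [(31.1073, 37.1035) (31.2686, 27.6292) (45, 22.6595) (45, 37.8347)]  |A|=170.0598
8. ⊥bis P8·P6 via (32.44,29.715): [(31.1073, 37.1035) (31.1749, 33.1333) (33.5125, 26.8171) (45, 22.6595) (45, 37.8347)]  |A|=163.9223
9. ⊥bis P8·P7 via (39.78,25.81): [(31.1073, 37.1035) (31.1749, 33.1333) (33.5125, 26.8171) (37.3235, 25.4378) (45, 26.6009) (45, 37.8347)]  |A|=148.7944
10. canonical 6-gon: [(31.1073, 37.1035) (31.1749, 33.1333) (33.5125, 26.8171) (37.3235, 25.4378) (45, 26.6009) (45, 37.8347)]
11. shoelace: 148.7944

Area of P8's cell: 148.7944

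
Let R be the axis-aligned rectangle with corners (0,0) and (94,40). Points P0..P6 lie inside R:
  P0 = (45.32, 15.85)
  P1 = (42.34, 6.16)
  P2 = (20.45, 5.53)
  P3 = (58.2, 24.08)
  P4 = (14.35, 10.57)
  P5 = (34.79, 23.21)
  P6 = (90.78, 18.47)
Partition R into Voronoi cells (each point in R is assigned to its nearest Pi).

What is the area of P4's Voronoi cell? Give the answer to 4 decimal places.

1. box [0,94]×[0,40]: [(0, 0) (94, 0) (94, 40) (0, 40)]
2. ⊥bis P4·P0 via (29.835,13.21): [(0, 0) (32.0871, 0) (25.2676, 40) (0, 40)]  |A|=1147.0956
3. ⊥bis P4·P1 via (28.345,8.365): [(0, 0) (27.027, 0) (29.4574, 15.4251) (25.2676, 40) (0, 40)]  |A|=1108.0694
4. ⊥bis P4·P2 via (17.4,8.05): [(0, 0) (10.7489, 0) (28.4372, 21.4086) (25.2676, 40) (0, 40)]  |A|=918.6844
5. ⊥bis P4·P3 via (36.275,17.325): [(0, 0) (10.7489, 0) (28.4372, 21.4086) (25.2676, 40) (0, 40)]  |A|=918.6844
6. ⊥bis P4·P5 via (24.57,16.89): [(0, 0) (10.7489, 0) (24.6273, 16.7973) (10.2789, 40) (0, 40)]  |A|=702.0709
7. ⊥bis P4·P6 via (52.565,14.52): [(0, 0) (10.7489, 0) (24.6273, 16.7973) (10.2789, 40) (0, 40)]  |A|=702.0709
8. canonical 5-gon: [(0, 0) (10.7489, 0) (24.6273, 16.7973) (10.2789, 40) (0, 40)]
9. shoelace: 702.0709

Area of P4's cell: 702.0709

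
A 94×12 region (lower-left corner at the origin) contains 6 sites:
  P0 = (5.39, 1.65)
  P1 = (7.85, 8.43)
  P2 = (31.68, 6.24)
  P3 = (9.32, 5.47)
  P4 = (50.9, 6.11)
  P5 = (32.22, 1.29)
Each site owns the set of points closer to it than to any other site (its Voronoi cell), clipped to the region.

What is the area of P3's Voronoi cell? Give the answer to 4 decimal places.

1. box [0,94]×[0,12]: [(0, 0) (94, 0) (94, 12) (0, 12)]
2. ⊥bis P3·P0 via (7.355,3.56): [(0, 11.1268) (10.8154, 0) (94, 0) (94, 12) (0, 12)]  |A|=1067.8299
3. ⊥bis P3·P1 via (8.585,6.95): [(5.5331, 5.4344) (10.8154, 0) (94, 0) (94, 12) (18.7537, 12)]  |A|=1003.8491
4. ⊥bis P3·P2 via (20.5,5.855): [(5.5331, 5.4344) (10.8154, 0) (20.7016, 0) (20.2884, 12) (18.7537, 12)]  |A|=121.7892
5. ⊥bis P3·P4 via (30.11,5.79): [(5.5331, 5.4344) (10.8154, 0) (20.7016, 0) (20.2884, 12) (18.7537, 12)]  |A|=121.7892
6. ⊥bis P3·P5 via (20.77,3.38): [(5.5331, 5.4344) (10.8154, 0) (20.153, 0) (20.6146, 2.5284) (20.2884, 12) (18.7537, 12)]  |A|=121.0956
7. canonical 6-gon: [(5.5331, 5.4344) (10.8154, 0) (20.153, 0) (20.6146, 2.5284) (20.2884, 12) (18.7537, 12)]
8. shoelace: 121.0956

Area of P3's cell: 121.0956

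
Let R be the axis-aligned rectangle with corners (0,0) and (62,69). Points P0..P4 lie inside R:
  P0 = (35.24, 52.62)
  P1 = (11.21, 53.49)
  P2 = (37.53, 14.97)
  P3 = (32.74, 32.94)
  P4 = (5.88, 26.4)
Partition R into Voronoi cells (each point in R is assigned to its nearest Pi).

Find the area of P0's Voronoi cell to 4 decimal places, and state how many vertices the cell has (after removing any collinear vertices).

Area of P0's cell: 1055.9796 (4 vertices)

1. box [0,62]×[0,69]: [(0, 0) (62, 0) (62, 69) (0, 69)]
2. ⊥bis P0·P1 via (23.225,53.055): [(21.3042, 0) (62, 0) (62, 69) (23.8023, 69)]  |A|=2721.8278
3. ⊥bis P0·P2 via (36.385,33.795): [(22.4971, 32.9503) (62, 35.353) (62, 69) (23.8023, 69)]  |A|=1353.0852
4. ⊥bis P0·P3 via (33.99,42.78): [(22.904, 44.1883) (62, 39.2218) (62, 69) (23.8023, 69)]  |A|=1055.9796
5. ⊥bis P0·P4 via (20.56,39.51): [(22.904, 44.1883) (62, 39.2218) (62, 69) (23.8023, 69)]  |A|=1055.9796
6. canonical 4-gon: [(22.904, 44.1883) (62, 39.2218) (62, 69) (23.8023, 69)]
7. shoelace: 1055.9796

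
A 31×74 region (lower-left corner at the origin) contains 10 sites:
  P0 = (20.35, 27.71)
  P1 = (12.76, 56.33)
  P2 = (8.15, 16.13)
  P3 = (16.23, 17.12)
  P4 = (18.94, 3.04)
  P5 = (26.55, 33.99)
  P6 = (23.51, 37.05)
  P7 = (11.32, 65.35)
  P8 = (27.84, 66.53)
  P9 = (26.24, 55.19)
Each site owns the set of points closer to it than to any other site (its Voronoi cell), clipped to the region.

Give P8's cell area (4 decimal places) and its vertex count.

Area of P8's cell: 148.9585 (5 vertices)

1. box [0,31]×[0,74]: [(0, 0) (31, 0) (31, 74) (0, 74)]
2. ⊥bis P8·P0 via (24.095,47.12): [(0, 51.7689) (31, 45.7877) (31, 74) (0, 74)]  |A|=781.8716
3. ⊥bis P8·P1 via (20.3,61.43): [(30.8623, 45.8143) (31, 45.7877) (31, 74) (11.7977, 74)]  |A|=272.5563
4. ⊥bis P8·P2 via (17.995,41.33): [(30.8623, 45.8143) (31, 45.7877) (31, 74) (11.7977, 74)]  |A|=272.5563
5. ⊥bis P8·P3 via (22.035,41.825): [(30.8623, 45.8143) (31, 45.7877) (31, 74) (11.7977, 74)]  |A|=272.5563
6. ⊥bis P8·P4 via (23.39,34.785): [(30.8623, 45.8143) (31, 45.7877) (31, 74) (11.7977, 74)]  |A|=272.5563
7. ⊥bis P8·P5 via (27.195,50.26): [(27.8735, 50.2331) (31, 50.1092) (31, 74) (11.7977, 74)]  |A|=265.5364
8. ⊥bis P8·P6 via (25.675,51.79): [(26.9468, 51.6032) (31, 51.0079) (31, 74) (11.7977, 74)]  |A|=261.6307
9. ⊥bis P8·P7 via (19.58,65.94): [(19.8552, 62.0877) (26.9468, 51.6032) (31, 51.0079) (31, 74) (19.0043, 74)]  |A|=218.7073
10. ⊥bis P8·P9 via (27.04,60.86): [(19.8552, 62.0877) (20.0151, 61.8512) (31, 60.3013) (31, 74) (19.0043, 74)]  |A|=148.9585
11. canonical 5-gon: [(19.8552, 62.0877) (20.0151, 61.8512) (31, 60.3013) (31, 74) (19.0043, 74)]
12. shoelace: 148.9585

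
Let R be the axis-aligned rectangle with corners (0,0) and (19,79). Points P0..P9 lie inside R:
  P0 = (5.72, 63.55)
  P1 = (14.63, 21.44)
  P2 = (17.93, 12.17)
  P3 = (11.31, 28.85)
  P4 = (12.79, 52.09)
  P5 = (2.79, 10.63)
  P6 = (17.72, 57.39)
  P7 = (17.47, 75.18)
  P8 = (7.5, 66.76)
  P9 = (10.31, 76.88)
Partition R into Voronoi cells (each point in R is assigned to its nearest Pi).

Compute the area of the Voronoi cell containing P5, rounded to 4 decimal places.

Area of P5's cell: 207.1978

1. box [0,19]×[0,79]: [(0, 0) (19, 0) (19, 79) (0, 79)]
2. ⊥bis P5·P0 via (4.255,37.09): [(0, 37.3256) (0, 0) (19, 0) (19, 36.2736)]  |A|=699.1924
3. ⊥bis P5·P1 via (8.71,16.035): [(0, 25.5749) (0, 0) (19, 0) (19, 4.7645)]  |A|=288.2248
4. ⊥bis P5·P2 via (10.36,11.4): [(10.0363, 14.5823) (0, 25.5749) (0, 0) (11.5196, 0)]  |A|=212.3299
5. ⊥bis P5·P3 via (7.05,19.74): [(10.0363, 14.5823) (4.0439, 21.1457) (0, 23.0367) (0, 0) (11.5196, 0)]  |A|=207.1978
6. ⊥bis P5·P4 via (7.79,31.36): [(10.0363, 14.5823) (4.0439, 21.1457) (0, 23.0367) (0, 0) (11.5196, 0)]  |A|=207.1978
7. ⊥bis P5·P6 via (10.255,34.01): [(10.0363, 14.5823) (4.0439, 21.1457) (0, 23.0367) (0, 0) (11.5196, 0)]  |A|=207.1978
8. ⊥bis P5·P7 via (10.13,42.905): [(10.0363, 14.5823) (4.0439, 21.1457) (0, 23.0367) (0, 0) (11.5196, 0)]  |A|=207.1978
9. ⊥bis P5·P8 via (5.145,38.695): [(10.0363, 14.5823) (4.0439, 21.1457) (0, 23.0367) (0, 0) (11.5196, 0)]  |A|=207.1978
10. ⊥bis P5·P9 via (6.55,43.755): [(10.0363, 14.5823) (4.0439, 21.1457) (0, 23.0367) (0, 0) (11.5196, 0)]  |A|=207.1978
11. canonical 5-gon: [(10.0363, 14.5823) (4.0439, 21.1457) (0, 23.0367) (0, 0) (11.5196, 0)]
12. shoelace: 207.1978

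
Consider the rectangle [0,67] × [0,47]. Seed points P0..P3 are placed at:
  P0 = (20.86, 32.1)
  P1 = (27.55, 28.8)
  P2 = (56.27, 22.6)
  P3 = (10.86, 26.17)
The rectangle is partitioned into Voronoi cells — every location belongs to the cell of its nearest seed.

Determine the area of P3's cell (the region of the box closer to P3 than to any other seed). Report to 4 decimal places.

1. box [0,67]×[0,47]: [(0, 0) (67, 0) (67, 47) (0, 47)]
2. ⊥bis P3·P0 via (15.86,29.135): [(0, 0) (33.1371, 0) (5.2661, 47) (0, 47)]  |A|=902.4731
3. ⊥bis P3·P1 via (19.205,27.485): [(0, 0) (23.5361, 0) (20.0615, 22.0499) (5.2661, 47) (0, 47)]  |A|=796.6226
4. ⊥bis P3·P2 via (33.565,24.385): [(0, 0) (23.5361, 0) (20.0615, 22.0499) (5.2661, 47) (0, 47)]  |A|=796.6226
5. canonical 5-gon: [(0, 0) (23.5361, 0) (20.0615, 22.0499) (5.2661, 47) (0, 47)]
6. shoelace: 796.6226

Area of P3's cell: 796.6226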